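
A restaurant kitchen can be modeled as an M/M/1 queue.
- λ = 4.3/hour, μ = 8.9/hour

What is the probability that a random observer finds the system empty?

ρ = λ/μ = 4.3/8.9 = 0.4831
P(0) = 1 - ρ = 1 - 0.4831 = 0.5169
The server is idle 51.69% of the time.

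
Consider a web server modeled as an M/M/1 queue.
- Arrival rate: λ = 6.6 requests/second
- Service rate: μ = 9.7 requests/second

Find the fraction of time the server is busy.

Server utilization: ρ = λ/μ
ρ = 6.6/9.7 = 0.6804
The server is busy 68.04% of the time.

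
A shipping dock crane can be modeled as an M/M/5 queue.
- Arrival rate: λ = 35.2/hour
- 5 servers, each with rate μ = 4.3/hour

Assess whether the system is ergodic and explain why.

Stability requires ρ = λ/(cμ) < 1
ρ = 35.2/(5 × 4.3) = 35.2/21.50 = 1.6372
Since 1.6372 ≥ 1, the system is UNSTABLE.
Need c > λ/μ = 35.2/4.3 = 8.19.
Minimum servers needed: c = 9.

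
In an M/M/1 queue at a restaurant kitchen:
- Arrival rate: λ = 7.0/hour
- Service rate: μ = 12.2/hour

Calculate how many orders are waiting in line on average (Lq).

ρ = λ/μ = 7.0/12.2 = 0.5738
For M/M/1: Lq = λ²/(μ(μ-λ))
Lq = 49.00/(12.2 × 5.20)
Lq = 0.7724 orders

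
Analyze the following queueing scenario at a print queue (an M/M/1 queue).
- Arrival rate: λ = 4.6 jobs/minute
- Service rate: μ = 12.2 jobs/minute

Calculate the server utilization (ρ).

Server utilization: ρ = λ/μ
ρ = 4.6/12.2 = 0.3770
The server is busy 37.70% of the time.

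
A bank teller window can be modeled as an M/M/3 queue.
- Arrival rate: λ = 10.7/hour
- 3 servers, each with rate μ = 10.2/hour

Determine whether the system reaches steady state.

Stability requires ρ = λ/(cμ) < 1
ρ = 10.7/(3 × 10.2) = 10.7/30.60 = 0.3497
Since 0.3497 < 1, the system is STABLE.
The servers are busy 34.97% of the time.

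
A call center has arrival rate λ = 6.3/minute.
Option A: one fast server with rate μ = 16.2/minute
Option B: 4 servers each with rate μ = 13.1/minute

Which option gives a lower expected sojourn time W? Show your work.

Option A: single server μ = 16.2 (M/M/1)
  ρ_A = 6.3/16.2 = 0.3889
  W_A = 1/(μ-λ) = 1/(16.2-6.3) = 1/9.90 = 0.1010

Option B: 4 servers μ = 13.1 (M/M/4)
  ρ_B = λ/(cμ) = 6.3/(4×13.1) = 0.1202
  Offered load a = λ/μ = cρ = 6.3/13.1 = 0.4809
  P₀ = [ Σₙ₌₀^3 aⁿ/n! + a^4/(4!(1-ρ)) ]⁻¹
  Σ = a^0/0! + a^1/1! + a^2/2! + a^3/3! = 1.0000 + 0.48092 + 0.11564 + 0.018538 = 1.6151
  a^4/(4!(1-ρ)) = 0.05349/(24 × 0.8798) = 0.002533
  P₀ = 1/(1.6151 + 0.002533) = 0.6182
  Lq = P₀·a^4·ρ / (4!(1-ρ)²) = 0.6182 × 0.05349 × 0.1202 / (24 × 0.7740) = 0.0002140
  Wq_B = Lq/λ = 0.0002140/6.3 = 0.00003397
  W_B = Wq_B + 1/μ = 0.00003397 + 0.07634 = 0.07637

Since W_B = 0.07637 < W_A = 0.1010, Option B (multiple servers) has the shorter time in system.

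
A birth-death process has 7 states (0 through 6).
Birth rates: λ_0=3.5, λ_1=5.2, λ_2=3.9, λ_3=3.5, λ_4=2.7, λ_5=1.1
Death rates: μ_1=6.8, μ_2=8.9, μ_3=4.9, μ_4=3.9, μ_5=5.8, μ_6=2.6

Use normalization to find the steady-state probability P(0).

Ratios P(n)/P(0) = (λ₀···λₙ₋₁)/(μ₁···μₙ):
P(1)/P(0) = (3.5)/(6.8) = 0.5147
P(2)/P(0) = (3.5×5.2)/(6.8×8.9) = 0.3007
P(3)/P(0) = (3.5×5.2×3.9)/(6.8×8.9×4.9) = 0.2394
P(4)/P(0) = (3.5×5.2×3.9×3.5)/(6.8×8.9×4.9×3.9) = 0.2148
P(5)/P(0) = (3.5×5.2×3.9×3.5×2.7)/(6.8×8.9×4.9×3.9×5.8) = 0.10000
P(6)/P(0) = (3.5×5.2×3.9×3.5×2.7×1.1)/(6.8×8.9×4.9×3.9×5.8×2.6) = 0.04231

Normalization: ∑ P(n) = 1
P(0) × (1.0000 + 0.5147 + 0.3007 + 0.2394 + 0.2148 + 0.10000 + 0.04231) = 1
P(0) × 2.4119 = 1
P(0) = 1/2.4119 = 0.4146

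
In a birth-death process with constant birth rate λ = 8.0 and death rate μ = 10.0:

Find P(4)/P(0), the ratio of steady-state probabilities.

For constant rates: P(n)/P(0) = (λ/μ)^n
P(4)/P(0) = (8.0/10.0)^4 = 0.8000^4 = 0.4096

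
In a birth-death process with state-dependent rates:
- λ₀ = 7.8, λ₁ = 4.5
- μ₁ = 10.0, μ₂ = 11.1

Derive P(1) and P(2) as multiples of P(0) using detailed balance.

Balance equations:
State 0: λ₀P₀ = μ₁P₁ → P₁ = (λ₀/μ₁)P₀ = (7.8/10.0)P₀ = 0.7800P₀
State 1: P₂ = (λ₀λ₁)/(μ₁μ₂)P₀ = (7.8×4.5)/(10.0×11.1)P₀ = 0.3162P₀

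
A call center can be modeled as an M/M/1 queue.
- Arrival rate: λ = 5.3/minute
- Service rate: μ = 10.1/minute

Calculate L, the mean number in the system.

ρ = λ/μ = 5.3/10.1 = 0.5248
For M/M/1: L = λ/(μ-λ)
L = 5.3/(10.1-5.3) = 5.3/4.80
L = 1.1042 calls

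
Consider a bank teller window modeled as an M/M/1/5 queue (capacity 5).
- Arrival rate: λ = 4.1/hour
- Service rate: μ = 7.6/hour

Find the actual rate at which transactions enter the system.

ρ = λ/μ = 4.1/7.6 = 0.53947
P₀ = (1-ρ)/(1-ρ^(K+1)) = (1-0.53947)/(1-0.53947^6) = 0.46053/0.97535 = 0.4722
P_K = P₀×ρ^K = 0.4722 × 0.53947^5 = 0.4722 × 0.04569 = 0.02157
λ_eff = λ(1-P_K) = 4.1 × (1 - 0.021575) = 4.1 × 0.97842 = 4.0115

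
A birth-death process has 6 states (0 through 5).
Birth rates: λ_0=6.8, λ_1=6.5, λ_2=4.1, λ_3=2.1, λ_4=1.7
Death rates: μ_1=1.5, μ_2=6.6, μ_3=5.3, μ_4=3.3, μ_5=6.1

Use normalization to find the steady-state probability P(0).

Ratios P(n)/P(0) = (λ₀···λₙ₋₁)/(μ₁···μₙ):
P(1)/P(0) = (6.8)/(1.5) = 4.5333
P(2)/P(0) = (6.8×6.5)/(1.5×6.6) = 4.4646
P(3)/P(0) = (6.8×6.5×4.1)/(1.5×6.6×5.3) = 3.4538
P(4)/P(0) = (6.8×6.5×4.1×2.1)/(1.5×6.6×5.3×3.3) = 2.1979
P(5)/P(0) = (6.8×6.5×4.1×2.1×1.7)/(1.5×6.6×5.3×3.3×6.1) = 0.6125

Normalization: ∑ P(n) = 1
P(0) × (1.0000 + 4.5333 + 4.4646 + 3.4538 + 2.1979 + 0.6125) = 1
P(0) × 16.2621 = 1
P(0) = 1/16.2621 = 0.06149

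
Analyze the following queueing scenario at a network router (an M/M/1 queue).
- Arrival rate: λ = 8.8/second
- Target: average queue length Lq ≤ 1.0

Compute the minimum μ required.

For M/M/1: Lq = λ²/(μ(μ-λ))
Need Lq ≤ 1.0, i.e. μ(μ-λ) ≥ λ²/1.0
μ² - 8.8μ - 77.44/1.0 ≥ 0  →  μ² - 8.8μ - 77.4400 ≥ 0
Quadratic formula (positive root): μ = [λ + √(λ² + 4×77.4400)]/2
Discriminant: 77.44 + 4×77.4400 = 387.2000, √387.2000 = 19.6774
μ ≥ (8.8 + 19.6774)/2 = 14.2387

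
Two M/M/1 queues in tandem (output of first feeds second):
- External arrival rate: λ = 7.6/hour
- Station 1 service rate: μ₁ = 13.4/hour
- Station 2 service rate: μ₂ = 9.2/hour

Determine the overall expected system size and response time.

By Jackson's theorem, each station behaves as independent M/M/1.
Station 1: ρ₁ = 7.6/13.4 = 0.5672, L₁ = ρ₁/(1-ρ₁) = λ/(μ₁-λ) = 7.6/5.80 = 1.3103
Station 2: ρ₂ = 7.6/9.2 = 0.8261, L₂ = ρ₂/(1-ρ₂) = λ/(μ₂-λ) = 7.6/1.60 = 4.7500
Total: L = L₁ + L₂ = 1.3103 + 4.7500 = 6.0603
W = L/λ = 6.0603/7.6 = 0.7974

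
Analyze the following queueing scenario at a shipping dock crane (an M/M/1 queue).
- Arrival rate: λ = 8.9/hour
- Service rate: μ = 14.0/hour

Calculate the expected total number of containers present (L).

ρ = λ/μ = 8.9/14.0 = 0.6357
For M/M/1: L = λ/(μ-λ)
L = 8.9/(14.0-8.9) = 8.9/5.10
L = 1.7451 containers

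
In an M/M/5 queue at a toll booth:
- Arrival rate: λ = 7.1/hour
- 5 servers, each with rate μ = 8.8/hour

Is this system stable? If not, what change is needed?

Stability requires ρ = λ/(cμ) < 1
ρ = 7.1/(5 × 8.8) = 7.1/44.00 = 0.1614
Since 0.1614 < 1, the system is STABLE.
The servers are busy 16.14% of the time.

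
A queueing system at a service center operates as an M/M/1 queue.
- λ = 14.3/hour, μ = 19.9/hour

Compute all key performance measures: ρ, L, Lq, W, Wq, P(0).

Step 1: ρ = λ/μ = 14.3/19.9 = 0.7186
Step 2: L = λ/(μ-λ) = 14.3/5.60 = 2.5536
Step 3: Lq = λ²/(μ(μ-λ)) = 204.49/(19.9×5.60) = 1.8350
Step 4: W = 1/(μ-λ) = 1/5.60 = 0.17857
Step 5: Wq = λ/(μ(μ-λ)) = 14.3/(19.9×5.60) = 0.1283
Step 6: P(0) = 1-ρ = 0.2814
Verify: L = λW = 14.3×0.17857 = 2.5536 ✔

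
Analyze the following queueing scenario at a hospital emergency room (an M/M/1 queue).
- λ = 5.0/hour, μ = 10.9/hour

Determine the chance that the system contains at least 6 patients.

ρ = λ/μ = 5.0/10.9 = 0.45872
P(N ≥ n) = ρⁿ
P(N ≥ 6) = 0.45872^6
P(N ≥ 6) = 0.009317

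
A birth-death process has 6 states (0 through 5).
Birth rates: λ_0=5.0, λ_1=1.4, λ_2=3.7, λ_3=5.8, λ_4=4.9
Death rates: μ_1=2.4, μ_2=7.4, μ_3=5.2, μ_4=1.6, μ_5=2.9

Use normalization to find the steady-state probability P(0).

Ratios P(n)/P(0) = (λ₀···λₙ₋₁)/(μ₁···μₙ):
P(1)/P(0) = (5.0)/(2.4) = 2.08333
P(2)/P(0) = (5.0×1.4)/(2.4×7.4) = 0.394144
P(3)/P(0) = (5.0×1.4×3.7)/(2.4×7.4×5.2) = 0.280449
P(4)/P(0) = (5.0×1.4×3.7×5.8)/(2.4×7.4×5.2×1.6) = 1.01663
P(5)/P(0) = (5.0×1.4×3.7×5.8×4.9)/(2.4×7.4×5.2×1.6×2.9) = 1.71775

Normalization: ∑ P(n) = 1
P(0) × (1.00000 + 2.08333 + 0.394144 + 0.280449 + 1.01663 + 1.71775) = 1
P(0) × 6.4923 = 1
P(0) = 1/6.4923 = 0.1540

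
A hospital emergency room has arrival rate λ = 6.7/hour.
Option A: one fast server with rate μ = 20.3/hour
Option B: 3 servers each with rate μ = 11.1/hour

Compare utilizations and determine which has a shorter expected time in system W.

Option A: single server μ = 20.3 (M/M/1)
  ρ_A = 6.7/20.3 = 0.3300
  W_A = 1/(μ-λ) = 1/(20.3-6.7) = 1/13.60 = 0.07353

Option B: 3 servers μ = 11.1 (M/M/3)
  ρ_B = λ/(cμ) = 6.7/(3×11.1) = 0.2012
  Offered load a = λ/μ = cρ = 6.7/11.1 = 0.6036
  P₀ = [ Σₙ₌₀^2 aⁿ/n! + a^3/(3!(1-ρ)) ]⁻¹
  Σ = a^0/0! + a^1/1! + a^2/2! = 1.0000 + 0.6036 + 0.1822 = 1.7858
  a^3/(3!(1-ρ)) = 0.2199/(6 × 0.7988) = 0.04588
  P₀ = 1/(1.78577 + 0.0458846) = 0.5460
  Lq = P₀·a^3·ρ / (3!(1-ρ)²) = 0.5460 × 0.2199 × 0.2012 / (6 × 0.6381) = 0.006310
  Wq_B = Lq/λ = 0.006310/6.7 = 0.0009418
  W_B = Wq_B + 1/μ = 0.0009418 + 0.09009 = 0.09103

Since W_A = 0.07353 < W_B = 0.09103, Option A (single fast server) has the shorter time in system.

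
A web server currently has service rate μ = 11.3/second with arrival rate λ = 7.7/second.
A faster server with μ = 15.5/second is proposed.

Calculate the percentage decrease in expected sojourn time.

System 1: ρ₁ = 7.7/11.3 = 0.6814, W₁ = 1/(11.3-7.7) = 0.2778
System 2: ρ₂ = 7.7/15.5 = 0.4968, W₂ = 1/(15.5-7.7) = 0.1282
Improvement: (W₁-W₂)/W₁ = (0.2778-0.1282)/0.2778 = 53.85%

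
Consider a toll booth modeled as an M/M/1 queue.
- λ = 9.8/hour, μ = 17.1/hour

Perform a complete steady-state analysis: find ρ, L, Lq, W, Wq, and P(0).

Step 1: ρ = λ/μ = 9.8/17.1 = 0.5731
Step 2: L = λ/(μ-λ) = 9.8/7.30 = 1.3425
Step 3: Lq = λ²/(μ(μ-λ)) = 96.04/(17.1×7.30) = 0.7694
Step 4: W = 1/(μ-λ) = 1/7.30 = 0.13699
Step 5: Wq = λ/(μ(μ-λ)) = 9.8/(17.1×7.30) = 0.07851
Step 6: P(0) = 1-ρ = 0.4269
Verify: L = λW = 9.8×0.13699 = 1.3425 ✔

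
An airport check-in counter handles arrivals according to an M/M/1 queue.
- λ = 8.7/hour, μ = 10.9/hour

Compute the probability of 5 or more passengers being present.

ρ = λ/μ = 8.7/10.9 = 0.79817
P(N ≥ n) = ρⁿ
P(N ≥ 5) = 0.79817^5
P(N ≥ 5) = 0.3239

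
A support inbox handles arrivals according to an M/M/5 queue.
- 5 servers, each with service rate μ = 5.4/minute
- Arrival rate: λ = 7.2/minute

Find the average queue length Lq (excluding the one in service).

Traffic intensity: ρ = λ/(cμ) = 7.2/(5×5.4) = 0.2667
Since ρ = 0.2667 < 1, system is stable.
Offered load a = λ/μ = cρ = 7.2/5.4 = 1.3333
P₀ = [ Σₙ₌₀^4 aⁿ/n! + a^5/(5!(1-ρ)) ]⁻¹
Σ = a^0/0! + a^1/1! + a^2/2! + a^3/3! + a^4/4! = 1.0000 + 1.3333 + 0.8889 + 0.3951 + 0.1317 = 3.7490
a^5/(5!(1-ρ)) = 4.2140/(120 × 0.7333) = 0.04789
P₀ = 1/(3.7490 + 0.04789) = 0.2634
Lq = P₀·a^5·ρ / (5!(1-ρ)²) = 0.26338 × 4.2140 × 0.26667 / (120 × 0.53778) = 0.004586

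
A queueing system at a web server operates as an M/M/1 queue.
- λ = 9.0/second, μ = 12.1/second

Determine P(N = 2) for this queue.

ρ = λ/μ = 9.0/12.1 = 0.7438
P(n) = (1-ρ)ρⁿ
P(2) = (1-0.7438) × 0.7438^2
P(2) = 0.2562 × 0.5532
P(2) = 0.1417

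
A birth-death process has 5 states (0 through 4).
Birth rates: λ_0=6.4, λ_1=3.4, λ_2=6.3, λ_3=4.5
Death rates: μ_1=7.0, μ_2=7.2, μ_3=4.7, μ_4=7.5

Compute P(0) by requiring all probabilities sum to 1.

Ratios P(n)/P(0) = (λ₀···λₙ₋₁)/(μ₁···μₙ):
P(1)/P(0) = (6.4)/(7.0) = 0.91429
P(2)/P(0) = (6.4×3.4)/(7.0×7.2) = 0.43175
P(3)/P(0) = (6.4×3.4×6.3)/(7.0×7.2×4.7) = 0.57872
P(4)/P(0) = (6.4×3.4×6.3×4.5)/(7.0×7.2×4.7×7.5) = 0.34723

Normalization: ∑ P(n) = 1
P(0) × (1.0000 + 0.91429 + 0.43175 + 0.57872 + 0.34723) = 1
P(0) × 3.2720 = 1
P(0) = 1/3.2720 = 0.3056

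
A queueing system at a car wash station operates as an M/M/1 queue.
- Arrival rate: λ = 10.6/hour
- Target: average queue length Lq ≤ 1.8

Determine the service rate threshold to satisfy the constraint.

For M/M/1: Lq = λ²/(μ(μ-λ))
Need Lq ≤ 1.8, i.e. μ(μ-λ) ≥ λ²/1.8
μ² - 10.6μ - 112.36/1.8 ≥ 0  →  μ² - 10.6μ - 62.42222 ≥ 0
Quadratic formula (positive root): μ = [λ + √(λ² + 4×62.42222)]/2
Discriminant: 112.36 + 4×62.42222 = 362.0489, √362.0489 = 19.0276
μ ≥ (10.6 + 19.0276)/2 = 14.8138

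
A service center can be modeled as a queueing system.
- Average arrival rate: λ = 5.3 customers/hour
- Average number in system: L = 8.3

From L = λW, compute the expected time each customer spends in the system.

Little's Law: L = λW, so W = L/λ
W = 8.3/5.3 = 1.5660 hours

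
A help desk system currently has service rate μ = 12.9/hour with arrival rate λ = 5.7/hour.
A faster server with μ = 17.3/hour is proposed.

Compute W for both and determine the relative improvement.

System 1: ρ₁ = 5.7/12.9 = 0.4419, W₁ = 1/(12.9-5.7) = 0.1389
System 2: ρ₂ = 5.7/17.3 = 0.3295, W₂ = 1/(17.3-5.7) = 0.08621
Improvement: (W₁-W₂)/W₁ = (0.1389-0.08621)/0.1389 = 37.93%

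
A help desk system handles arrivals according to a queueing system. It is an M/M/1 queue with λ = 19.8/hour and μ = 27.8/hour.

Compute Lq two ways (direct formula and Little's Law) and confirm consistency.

Method 1 (direct): Lq = λ²/(μ(μ-λ)) = 392.04/(27.8 × 8.00) = 1.7628

Method 2 (Little's Law):
W = 1/(μ-λ) = 1/8.00 = 0.1250
Wq = W - 1/μ = 0.1250 - 0.03597 = 0.08903
Lq = λWq = 19.8 × 0.08903 = 1.7628 ✔ (matches Method 1)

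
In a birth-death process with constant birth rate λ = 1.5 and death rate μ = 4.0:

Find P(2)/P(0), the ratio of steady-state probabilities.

For constant rates: P(n)/P(0) = (λ/μ)^n
P(2)/P(0) = (1.5/4.0)^2 = 0.3750^2 = 0.1406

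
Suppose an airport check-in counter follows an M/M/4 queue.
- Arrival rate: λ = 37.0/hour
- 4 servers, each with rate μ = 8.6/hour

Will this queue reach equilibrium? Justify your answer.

Stability requires ρ = λ/(cμ) < 1
ρ = 37.0/(4 × 8.6) = 37.0/34.40 = 1.0756
Since 1.0756 ≥ 1, the system is UNSTABLE.
Need c > λ/μ = 37.0/8.6 = 4.30.
Minimum servers needed: c = 5.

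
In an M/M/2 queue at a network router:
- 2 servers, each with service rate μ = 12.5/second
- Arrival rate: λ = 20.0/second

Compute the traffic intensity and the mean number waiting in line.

Traffic intensity: ρ = λ/(cμ) = 20.0/(2×12.5) = 0.8000
Since ρ = 0.8000 < 1, system is stable.
Offered load a = λ/μ = cρ = 20.0/12.5 = 1.6000
P₀ = [ Σₙ₌₀^1 aⁿ/n! + a^2/(2!(1-ρ)) ]⁻¹
Σ = a^0/0! + a^1/1! = 1.0000 + 1.6000 = 2.6000
a^2/(2!(1-ρ)) = 2.5600/(2 × 0.2000) = 6.4000
P₀ = 1/(2.6000 + 6.4000) = 0.1111
Lq = P₀·a^2·ρ / (2!(1-ρ)²) = 0.11111 × 2.5600 × 0.80000 / (2 × 0.040000) = 2.8444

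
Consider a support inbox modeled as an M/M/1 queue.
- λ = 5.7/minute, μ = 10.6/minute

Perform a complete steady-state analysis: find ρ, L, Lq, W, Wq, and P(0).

Step 1: ρ = λ/μ = 5.7/10.6 = 0.5377
Step 2: L = λ/(μ-λ) = 5.7/4.90 = 1.1633
Step 3: Lq = λ²/(μ(μ-λ)) = 32.49/(10.6×4.90) = 0.6255
Step 4: W = 1/(μ-λ) = 1/4.90 = 0.20408
Step 5: Wq = λ/(μ(μ-λ)) = 5.7/(10.6×4.90) = 0.1097
Step 6: P(0) = 1-ρ = 0.4623
Verify: L = λW = 5.7×0.20408 = 1.1633 ✔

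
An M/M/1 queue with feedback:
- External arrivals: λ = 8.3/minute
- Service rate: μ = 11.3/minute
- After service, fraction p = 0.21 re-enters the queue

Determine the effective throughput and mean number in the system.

Effective arrival rate: λ_eff = λ/(1-p) = 8.3/(1-0.21) = 8.3/0.79 = 10.506329
ρ = λ_eff/μ = 10.506329/11.3 = 0.9297636
L = ρ/(1-ρ) = 0.9297636/(1-0.9297636) = 13.2376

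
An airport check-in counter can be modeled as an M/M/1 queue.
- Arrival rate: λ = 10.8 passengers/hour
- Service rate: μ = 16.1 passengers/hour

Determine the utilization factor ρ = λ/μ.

Server utilization: ρ = λ/μ
ρ = 10.8/16.1 = 0.6708
The server is busy 67.08% of the time.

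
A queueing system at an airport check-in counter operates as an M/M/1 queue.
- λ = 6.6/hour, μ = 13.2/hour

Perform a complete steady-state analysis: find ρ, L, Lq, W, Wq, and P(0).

Step 1: ρ = λ/μ = 6.6/13.2 = 0.5000
Step 2: L = λ/(μ-λ) = 6.6/6.60 = 1.0000
Step 3: Lq = λ²/(μ(μ-λ)) = 43.56/(13.2×6.60) = 0.5000
Step 4: W = 1/(μ-λ) = 1/6.60 = 0.15152
Step 5: Wq = λ/(μ(μ-λ)) = 6.6/(13.2×6.60) = 0.07576
Step 6: P(0) = 1-ρ = 0.5000
Verify: L = λW = 6.6×0.15152 = 1.0000 ✔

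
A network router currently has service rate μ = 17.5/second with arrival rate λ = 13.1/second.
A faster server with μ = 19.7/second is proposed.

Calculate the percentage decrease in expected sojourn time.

System 1: ρ₁ = 13.1/17.5 = 0.7486, W₁ = 1/(17.5-13.1) = 0.22727
System 2: ρ₂ = 13.1/19.7 = 0.6650, W₂ = 1/(19.7-13.1) = 0.15152
Improvement: (W₁-W₂)/W₁ = (0.22727-0.15152)/0.22727 = 33.33%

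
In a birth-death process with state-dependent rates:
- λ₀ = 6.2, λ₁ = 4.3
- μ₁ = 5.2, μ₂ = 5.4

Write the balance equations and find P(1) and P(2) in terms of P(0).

Balance equations:
State 0: λ₀P₀ = μ₁P₁ → P₁ = (λ₀/μ₁)P₀ = (6.2/5.2)P₀ = 1.1923P₀
State 1: P₂ = (λ₀λ₁)/(μ₁μ₂)P₀ = (6.2×4.3)/(5.2×5.4)P₀ = 0.9494P₀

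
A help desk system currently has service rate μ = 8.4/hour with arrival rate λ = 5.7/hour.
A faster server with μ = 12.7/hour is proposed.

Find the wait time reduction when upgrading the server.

System 1: ρ₁ = 5.7/8.4 = 0.6786, W₁ = 1/(8.4-5.7) = 0.37037
System 2: ρ₂ = 5.7/12.7 = 0.4488, W₂ = 1/(12.7-5.7) = 0.14286
Improvement: (W₁-W₂)/W₁ = (0.37037-0.14286)/0.37037 = 61.43%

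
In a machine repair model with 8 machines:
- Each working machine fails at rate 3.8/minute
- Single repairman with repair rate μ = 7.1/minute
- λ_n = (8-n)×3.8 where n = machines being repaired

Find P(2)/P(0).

P(2)/P(0) = ∏_{i=0}^{2-1} λ_i/μ_{i+1}
= (8-0)×3.8/7.1 × (8-1)×3.8/7.1
= 16.0413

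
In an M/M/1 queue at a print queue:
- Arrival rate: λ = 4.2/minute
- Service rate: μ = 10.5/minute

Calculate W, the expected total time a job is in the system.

First, compute utilization: ρ = λ/μ = 4.2/10.5 = 0.4000
For M/M/1: W = 1/(μ-λ)
W = 1/(10.5-4.2) = 1/6.30
W = 0.1587 minutes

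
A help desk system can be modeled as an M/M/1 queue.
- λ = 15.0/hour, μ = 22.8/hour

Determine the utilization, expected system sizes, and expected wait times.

Step 1: ρ = λ/μ = 15.0/22.8 = 0.6579
Step 2: L = λ/(μ-λ) = 15.0/7.80 = 1.9231
Step 3: Lq = λ²/(μ(μ-λ)) = 225.00/(22.8×7.80) = 1.2652
Step 4: W = 1/(μ-λ) = 1/7.80 = 0.12821
Step 5: Wq = λ/(μ(μ-λ)) = 15.0/(22.8×7.80) = 0.08435
Step 6: P(0) = 1-ρ = 0.3421
Verify: L = λW = 15.0×0.12821 = 1.9231 ✔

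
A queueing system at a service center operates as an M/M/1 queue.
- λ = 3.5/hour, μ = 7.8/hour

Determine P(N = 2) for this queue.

ρ = λ/μ = 3.5/7.8 = 0.4487
P(n) = (1-ρ)ρⁿ
P(2) = (1-0.4487) × 0.4487^2
P(2) = 0.5513 × 0.2013
P(2) = 0.1110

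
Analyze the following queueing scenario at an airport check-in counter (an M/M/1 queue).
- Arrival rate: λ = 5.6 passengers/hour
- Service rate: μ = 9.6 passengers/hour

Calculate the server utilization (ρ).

Server utilization: ρ = λ/μ
ρ = 5.6/9.6 = 0.5833
The server is busy 58.33% of the time.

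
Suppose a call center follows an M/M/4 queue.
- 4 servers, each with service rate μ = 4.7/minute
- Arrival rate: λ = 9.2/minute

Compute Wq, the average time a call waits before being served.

Traffic intensity: ρ = λ/(cμ) = 9.2/(4×4.7) = 0.4894
Since ρ = 0.4894 < 1, system is stable.
Offered load a = λ/μ = cρ = 9.2/4.7 = 1.9574
P₀ = [ Σₙ₌₀^3 aⁿ/n! + a^4/(4!(1-ρ)) ]⁻¹
Σ = a^0/0! + a^1/1! + a^2/2! + a^3/3! = 1.00000 + 1.95745 + 1.91580 + 1.25002 = 6.1233
a^4/(4!(1-ρ)) = 14.6811/(24 × 0.51064) = 1.1979
P₀ = 1/(6.1233 + 1.1979) = 0.1366
Lq = P₀·a^4·ρ / (4!(1-ρ)²) = 0.1366 × 14.6811 × 0.4894 / (24 × 0.2608) = 0.1568
Wq = Lq/λ = 0.1568/9.2 = 0.01704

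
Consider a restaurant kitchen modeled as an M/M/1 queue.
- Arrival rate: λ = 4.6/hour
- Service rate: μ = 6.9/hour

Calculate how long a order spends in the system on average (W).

First, compute utilization: ρ = λ/μ = 4.6/6.9 = 0.6667
For M/M/1: W = 1/(μ-λ)
W = 1/(6.9-4.6) = 1/2.30
W = 0.4348 hours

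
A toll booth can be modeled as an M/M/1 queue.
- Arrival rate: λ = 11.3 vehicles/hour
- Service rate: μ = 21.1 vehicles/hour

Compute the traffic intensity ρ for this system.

Server utilization: ρ = λ/μ
ρ = 11.3/21.1 = 0.5355
The server is busy 53.55% of the time.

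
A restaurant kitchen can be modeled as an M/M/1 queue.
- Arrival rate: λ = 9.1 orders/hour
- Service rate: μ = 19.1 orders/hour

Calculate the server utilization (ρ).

Server utilization: ρ = λ/μ
ρ = 9.1/19.1 = 0.4764
The server is busy 47.64% of the time.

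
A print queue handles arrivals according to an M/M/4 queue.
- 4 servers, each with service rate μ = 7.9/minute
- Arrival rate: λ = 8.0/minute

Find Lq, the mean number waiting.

Traffic intensity: ρ = λ/(cμ) = 8.0/(4×7.9) = 0.2532
Since ρ = 0.2532 < 1, system is stable.
Offered load a = λ/μ = cρ = 8.0/7.9 = 1.0127
P₀ = [ Σₙ₌₀^3 aⁿ/n! + a^4/(4!(1-ρ)) ]⁻¹
Σ = a^0/0! + a^1/1! + a^2/2! + a^3/3! = 1.0000 + 1.0127 + 0.5127 + 0.1731 = 2.6985
a^4/(4!(1-ρ)) = 1.0516/(24 × 0.7468) = 0.05867
P₀ = 1/(2.6985 + 0.05867) = 0.3627
Lq = P₀·a^4·ρ / (4!(1-ρ)²) = 0.36269 × 1.0516 × 0.25316 / (24 × 0.55776) = 0.007213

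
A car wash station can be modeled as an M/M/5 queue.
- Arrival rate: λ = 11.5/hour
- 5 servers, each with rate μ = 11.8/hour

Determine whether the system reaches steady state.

Stability requires ρ = λ/(cμ) < 1
ρ = 11.5/(5 × 11.8) = 11.5/59.00 = 0.1949
Since 0.1949 < 1, the system is STABLE.
The servers are busy 19.49% of the time.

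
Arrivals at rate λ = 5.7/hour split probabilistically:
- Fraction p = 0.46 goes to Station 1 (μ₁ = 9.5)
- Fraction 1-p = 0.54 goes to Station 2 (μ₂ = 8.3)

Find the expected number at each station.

Effective rates: λ₁ = 5.7×0.46 = 2.622, λ₂ = 5.7×0.54 = 3.078
Station 1: ρ₁ = 2.622/9.5 = 0.2760, L₁ = ρ₁/(1-ρ₁) = 0.2760/(1-0.2760) = 0.3812
Station 2: ρ₂ = 3.078/8.3 = 0.37084, L₂ = ρ₂/(1-ρ₂) = 0.37084/(1-0.37084) = 0.5894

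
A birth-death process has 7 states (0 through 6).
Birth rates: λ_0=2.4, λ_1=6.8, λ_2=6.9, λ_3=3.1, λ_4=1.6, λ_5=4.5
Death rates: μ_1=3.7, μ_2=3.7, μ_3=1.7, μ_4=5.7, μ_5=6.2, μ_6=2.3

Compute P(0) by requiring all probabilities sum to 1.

Ratios P(n)/P(0) = (λ₀···λₙ₋₁)/(μ₁···μₙ):
P(1)/P(0) = (2.4)/(3.7) = 0.6486
P(2)/P(0) = (2.4×6.8)/(3.7×3.7) = 1.1921
P(3)/P(0) = (2.4×6.8×6.9)/(3.7×3.7×1.7) = 4.8386
P(4)/P(0) = (2.4×6.8×6.9×3.1)/(3.7×3.7×1.7×5.7) = 2.6315
P(5)/P(0) = (2.4×6.8×6.9×3.1×1.6)/(3.7×3.7×1.7×5.7×6.2) = 0.6791
P(6)/P(0) = (2.4×6.8×6.9×3.1×1.6×4.5)/(3.7×3.7×1.7×5.7×6.2×2.3) = 1.3287

Normalization: ∑ P(n) = 1
P(0) × (1.0000 + 0.6486 + 1.1921 + 4.8386 + 2.6315 + 0.6791 + 1.3287) = 1
P(0) × 12.3186 = 1
P(0) = 1/12.3186 = 0.08118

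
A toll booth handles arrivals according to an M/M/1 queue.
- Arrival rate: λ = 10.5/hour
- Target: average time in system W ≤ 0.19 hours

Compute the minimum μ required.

For M/M/1: W = 1/(μ-λ)
Need W ≤ 0.19, so 1/(μ-λ) ≤ 0.19
μ - λ ≥ 1/0.19 = 5.2632
μ ≥ 10.5 + 5.2632 = 15.7632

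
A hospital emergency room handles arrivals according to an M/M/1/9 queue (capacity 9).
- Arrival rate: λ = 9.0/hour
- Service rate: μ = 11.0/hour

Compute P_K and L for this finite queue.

ρ = λ/μ = 9.0/11.0 = 0.81818
P₀ = (1-ρ)/(1-ρ^(K+1)) = (1-0.81818)/(1-0.81818^10) = 0.18182/0.86557 = 0.2101
P_K = P₀×ρ^K = 0.21006 × 0.81818^9 = 0.21006 × 0.16430 = 0.03451
Blocking probability P_9 = 0.03451 (3.45%)
L = ρ[1 - (K+1)ρ^K + Kρ^(K+1)] / [(1-ρ)(1-ρ^(K+1))]
L = 0.81818 × (1 - 10×0.164301 + 9×0.134428) / ((1 - 0.81818) × (1 - 0.134428)) = 2.9469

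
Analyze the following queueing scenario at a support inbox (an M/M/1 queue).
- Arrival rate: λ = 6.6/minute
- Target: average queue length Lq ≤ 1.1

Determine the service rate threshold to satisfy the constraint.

For M/M/1: Lq = λ²/(μ(μ-λ))
Need Lq ≤ 1.1, i.e. μ(μ-λ) ≥ λ²/1.1
μ² - 6.6μ - 43.56/1.1 ≥ 0  →  μ² - 6.6μ - 39.6000 ≥ 0
Quadratic formula (positive root): μ = [λ + √(λ² + 4×39.6000)]/2
Discriminant: 43.56 + 4×39.6000 = 201.9600, √201.9600 = 14.2113
μ ≥ (6.6 + 14.2113)/2 = 10.4056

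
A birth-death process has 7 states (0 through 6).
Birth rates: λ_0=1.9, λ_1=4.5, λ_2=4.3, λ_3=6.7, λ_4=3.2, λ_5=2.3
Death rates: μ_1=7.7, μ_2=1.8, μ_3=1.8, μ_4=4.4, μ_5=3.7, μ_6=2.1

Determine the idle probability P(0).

Ratios P(n)/P(0) = (λ₀···λₙ₋₁)/(μ₁···μₙ):
P(1)/P(0) = (1.9)/(7.7) = 0.24675
P(2)/P(0) = (1.9×4.5)/(7.7×1.8) = 0.61688
P(3)/P(0) = (1.9×4.5×4.3)/(7.7×1.8×1.8) = 1.4737
P(4)/P(0) = (1.9×4.5×4.3×6.7)/(7.7×1.8×1.8×4.4) = 2.2440
P(5)/P(0) = (1.9×4.5×4.3×6.7×3.2)/(7.7×1.8×1.8×4.4×3.7) = 1.9407
P(6)/P(0) = (1.9×4.5×4.3×6.7×3.2×2.3)/(7.7×1.8×1.8×4.4×3.7×2.1) = 2.1256

Normalization: ∑ P(n) = 1
P(0) × (1.0000 + 0.24675 + 0.61688 + 1.4737 + 2.2440 + 1.9407 + 2.1256) = 1
P(0) × 9.6476 = 1
P(0) = 1/9.6476 = 0.1037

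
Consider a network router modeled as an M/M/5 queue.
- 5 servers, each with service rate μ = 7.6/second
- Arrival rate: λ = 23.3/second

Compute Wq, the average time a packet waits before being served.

Traffic intensity: ρ = λ/(cμ) = 23.3/(5×7.6) = 0.6132
Since ρ = 0.6132 < 1, system is stable.
Offered load a = λ/μ = cρ = 23.3/7.6 = 3.0658
P₀ = [ Σₙ₌₀^4 aⁿ/n! + a^5/(5!(1-ρ)) ]⁻¹
Σ = a^0/0! + a^1/1! + a^2/2! + a^3/3! + a^4/4! = 1.0000 + 3.0658 + 4.6995 + 4.8026 + 3.6809 = 17.2488
a^5/(5!(1-ρ)) = 270.8393/(120 × 0.38684) = 5.8344
P₀ = 1/(17.2488 + 5.8344) = 0.04332
Lq = P₀·a^5·ρ / (5!(1-ρ)²) = 0.043321 × 270.8393 × 0.61316 / (120 × 0.14965) = 0.4006
Wq = Lq/λ = 0.4006/23.3 = 0.01719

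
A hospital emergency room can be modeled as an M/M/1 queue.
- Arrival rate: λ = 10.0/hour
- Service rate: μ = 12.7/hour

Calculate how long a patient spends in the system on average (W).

First, compute utilization: ρ = λ/μ = 10.0/12.7 = 0.7874
For M/M/1: W = 1/(μ-λ)
W = 1/(12.7-10.0) = 1/2.70
W = 0.3704 hours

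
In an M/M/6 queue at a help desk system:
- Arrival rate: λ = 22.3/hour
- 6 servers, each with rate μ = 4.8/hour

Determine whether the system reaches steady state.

Stability requires ρ = λ/(cμ) < 1
ρ = 22.3/(6 × 4.8) = 22.3/28.80 = 0.7743
Since 0.7743 < 1, the system is STABLE.
The servers are busy 77.43% of the time.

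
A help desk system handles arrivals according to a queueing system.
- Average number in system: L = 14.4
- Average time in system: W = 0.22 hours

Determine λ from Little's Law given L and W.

Little's Law: L = λW, so λ = L/W
λ = 14.4/0.22 = 65.4545 tickets/hour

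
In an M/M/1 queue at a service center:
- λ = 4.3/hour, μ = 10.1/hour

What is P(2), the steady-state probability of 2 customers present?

ρ = λ/μ = 4.3/10.1 = 0.4257
P(n) = (1-ρ)ρⁿ
P(2) = (1-0.4257) × 0.4257^2
P(2) = 0.5743 × 0.1812
P(2) = 0.1041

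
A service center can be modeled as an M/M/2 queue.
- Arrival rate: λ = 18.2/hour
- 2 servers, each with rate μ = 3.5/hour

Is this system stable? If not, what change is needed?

Stability requires ρ = λ/(cμ) < 1
ρ = 18.2/(2 × 3.5) = 18.2/7.00 = 2.6000
Since 2.6000 ≥ 1, the system is UNSTABLE.
Need c > λ/μ = 18.2/3.5 = 5.20.
Minimum servers needed: c = 6.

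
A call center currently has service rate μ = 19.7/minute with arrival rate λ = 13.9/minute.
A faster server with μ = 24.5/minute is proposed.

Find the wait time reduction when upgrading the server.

System 1: ρ₁ = 13.9/19.7 = 0.7056, W₁ = 1/(19.7-13.9) = 0.1724
System 2: ρ₂ = 13.9/24.5 = 0.5673, W₂ = 1/(24.5-13.9) = 0.09434
Improvement: (W₁-W₂)/W₁ = (0.1724-0.09434)/0.1724 = 45.28%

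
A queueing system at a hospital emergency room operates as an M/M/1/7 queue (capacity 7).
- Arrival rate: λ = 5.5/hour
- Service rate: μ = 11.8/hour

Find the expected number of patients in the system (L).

ρ = λ/μ = 5.5/11.8 = 0.466102
P₀ = (1-ρ)/(1-ρ^(K+1)) = (1-0.466102)/(1-0.466102^8) = 0.5339/0.9978 = 0.5351
P_K = P₀×ρ^K = 0.5351 × 0.466102^7 = 0.5351 × 0.004779 = 0.002557
L = ρ[1 - (K+1)ρ^K + Kρ^(K+1)] / [(1-ρ)(1-ρ^(K+1))]
L = 0.466102 × (1 - 8×0.004779 + 7×0.002228) / ((1 - 0.466102) × (1 - 0.002228)) = 0.8552 patients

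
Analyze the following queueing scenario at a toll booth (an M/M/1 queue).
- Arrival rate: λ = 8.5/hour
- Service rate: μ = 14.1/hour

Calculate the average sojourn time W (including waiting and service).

First, compute utilization: ρ = λ/μ = 8.5/14.1 = 0.6028
For M/M/1: W = 1/(μ-λ)
W = 1/(14.1-8.5) = 1/5.60
W = 0.1786 hours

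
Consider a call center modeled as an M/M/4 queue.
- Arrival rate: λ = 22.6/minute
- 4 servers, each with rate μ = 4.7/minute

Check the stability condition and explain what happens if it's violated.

Stability requires ρ = λ/(cμ) < 1
ρ = 22.6/(4 × 4.7) = 22.6/18.80 = 1.2021
Since 1.2021 ≥ 1, the system is UNSTABLE.
Need c > λ/μ = 22.6/4.7 = 4.81.
Minimum servers needed: c = 5.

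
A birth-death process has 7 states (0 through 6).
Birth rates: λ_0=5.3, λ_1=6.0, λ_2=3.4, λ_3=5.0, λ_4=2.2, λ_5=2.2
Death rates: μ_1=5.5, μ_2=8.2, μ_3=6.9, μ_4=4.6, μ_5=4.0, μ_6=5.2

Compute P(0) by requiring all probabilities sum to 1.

Ratios P(n)/P(0) = (λ₀···λₙ₋₁)/(μ₁···μₙ):
P(1)/P(0) = (5.3)/(5.5) = 0.9636
P(2)/P(0) = (5.3×6.0)/(5.5×8.2) = 0.7051
P(3)/P(0) = (5.3×6.0×3.4)/(5.5×8.2×6.9) = 0.3474
P(4)/P(0) = (5.3×6.0×3.4×5.0)/(5.5×8.2×6.9×4.6) = 0.3777
P(5)/P(0) = (5.3×6.0×3.4×5.0×2.2)/(5.5×8.2×6.9×4.6×4.0) = 0.2077
P(6)/P(0) = (5.3×6.0×3.4×5.0×2.2×2.2)/(5.5×8.2×6.9×4.6×4.0×5.2) = 0.08788

Normalization: ∑ P(n) = 1
P(0) × (1.0000 + 0.9636 + 0.7051 + 0.3474 + 0.3777 + 0.2077 + 0.08788) = 1
P(0) × 3.6894 = 1
P(0) = 1/3.6894 = 0.2710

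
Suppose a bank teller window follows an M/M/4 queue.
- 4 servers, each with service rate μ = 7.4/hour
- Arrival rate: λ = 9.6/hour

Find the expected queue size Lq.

Traffic intensity: ρ = λ/(cμ) = 9.6/(4×7.4) = 0.3243
Since ρ = 0.3243 < 1, system is stable.
Offered load a = λ/μ = cρ = 9.6/7.4 = 1.2973
P₀ = [ Σₙ₌₀^3 aⁿ/n! + a^4/(4!(1-ρ)) ]⁻¹
Σ = a^0/0! + a^1/1! + a^2/2! + a^3/3! = 1.0000 + 1.2973 + 0.8415 + 0.3639 = 3.5027
a^4/(4!(1-ρ)) = 2.8324/(24 × 0.6757) = 0.1747
P₀ = 1/(3.5027 + 0.1747) = 0.2719
Lq = P₀·a^4·ρ / (4!(1-ρ)²) = 0.2719 × 2.8324 × 0.3243 / (24 × 0.4565) = 0.02280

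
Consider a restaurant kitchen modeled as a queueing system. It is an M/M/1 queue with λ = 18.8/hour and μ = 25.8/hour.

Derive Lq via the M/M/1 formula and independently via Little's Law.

Method 1 (direct): Lq = λ²/(μ(μ-λ)) = 353.44/(25.8 × 7.00) = 1.9570

Method 2 (Little's Law):
W = 1/(μ-λ) = 1/7.00 = 0.142857
Wq = W - 1/μ = 0.142857 - 0.0387597 = 0.104097
Lq = λWq = 18.8 × 0.104097 = 1.9570 ✔ (matches Method 1)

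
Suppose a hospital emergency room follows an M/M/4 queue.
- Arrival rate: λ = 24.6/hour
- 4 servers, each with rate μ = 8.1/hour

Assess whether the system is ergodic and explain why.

Stability requires ρ = λ/(cμ) < 1
ρ = 24.6/(4 × 8.1) = 24.6/32.40 = 0.7593
Since 0.7593 < 1, the system is STABLE.
The servers are busy 75.93% of the time.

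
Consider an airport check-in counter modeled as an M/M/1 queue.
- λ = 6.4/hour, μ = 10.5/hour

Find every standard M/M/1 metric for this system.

Step 1: ρ = λ/μ = 6.4/10.5 = 0.6095
Step 2: L = λ/(μ-λ) = 6.4/4.10 = 1.5610
Step 3: Lq = λ²/(μ(μ-λ)) = 40.96/(10.5×4.10) = 0.9515
Step 4: W = 1/(μ-λ) = 1/4.10 = 0.2439
Step 5: Wq = λ/(μ(μ-λ)) = 6.4/(10.5×4.10) = 0.1487
Step 6: P(0) = 1-ρ = 0.3905
Verify: L = λW = 6.4×0.2439 = 1.5610 ✔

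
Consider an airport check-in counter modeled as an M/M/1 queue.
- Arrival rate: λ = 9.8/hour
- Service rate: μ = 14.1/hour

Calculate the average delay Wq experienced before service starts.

First, compute utilization: ρ = λ/μ = 9.8/14.1 = 0.6950
For M/M/1: Wq = λ/(μ(μ-λ))
Wq = 9.8/(14.1 × (14.1-9.8))
Wq = 9.8/(14.1 × 4.30)
Wq = 0.1616 hours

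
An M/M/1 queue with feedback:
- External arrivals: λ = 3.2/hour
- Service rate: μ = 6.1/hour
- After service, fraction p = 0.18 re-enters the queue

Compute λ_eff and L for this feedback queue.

Effective arrival rate: λ_eff = λ/(1-p) = 3.2/(1-0.18) = 3.2/0.82 = 3.9024
ρ = λ_eff/μ = 3.9024/6.1 = 0.63974
L = ρ/(1-ρ) = 0.63974/(1-0.63974) = 1.7758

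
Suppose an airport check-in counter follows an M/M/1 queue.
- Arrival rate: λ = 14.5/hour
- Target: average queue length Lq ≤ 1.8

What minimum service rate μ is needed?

For M/M/1: Lq = λ²/(μ(μ-λ))
Need Lq ≤ 1.8, i.e. μ(μ-λ) ≥ λ²/1.8
μ² - 14.5μ - 210.25/1.8 ≥ 0  →  μ² - 14.5μ - 116.805556 ≥ 0
Quadratic formula (positive root): μ = [λ + √(λ² + 4×116.805556)]/2
Discriminant: 210.25 + 4×116.805556 = 677.47222, √677.47222 = 26.028297
μ ≥ (14.5 + 26.028297)/2 = 20.2641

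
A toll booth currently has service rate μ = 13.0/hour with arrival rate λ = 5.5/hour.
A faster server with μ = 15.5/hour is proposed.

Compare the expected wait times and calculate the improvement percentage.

System 1: ρ₁ = 5.5/13.0 = 0.4231, W₁ = 1/(13.0-5.5) = 0.13333
System 2: ρ₂ = 5.5/15.5 = 0.3548, W₂ = 1/(15.5-5.5) = 0.10000
Improvement: (W₁-W₂)/W₁ = (0.13333-0.10000)/0.13333 = 25.00%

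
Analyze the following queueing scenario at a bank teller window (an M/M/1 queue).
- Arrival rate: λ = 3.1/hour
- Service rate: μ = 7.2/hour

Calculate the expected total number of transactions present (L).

ρ = λ/μ = 3.1/7.2 = 0.4306
For M/M/1: L = λ/(μ-λ)
L = 3.1/(7.2-3.1) = 3.1/4.10
L = 0.7561 transactions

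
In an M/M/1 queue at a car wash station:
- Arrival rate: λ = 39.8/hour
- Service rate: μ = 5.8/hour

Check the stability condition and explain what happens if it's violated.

Stability requires ρ = λ/(cμ) < 1
ρ = 39.8/(1 × 5.8) = 39.8/5.80 = 6.8621
Since 6.8621 ≥ 1, the system is UNSTABLE.
Queue grows without bound. Need μ > λ = 39.8.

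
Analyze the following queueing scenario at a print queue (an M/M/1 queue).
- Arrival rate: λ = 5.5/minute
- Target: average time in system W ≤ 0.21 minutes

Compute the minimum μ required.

For M/M/1: W = 1/(μ-λ)
Need W ≤ 0.21, so 1/(μ-λ) ≤ 0.21
μ - λ ≥ 1/0.21 = 4.7619
μ ≥ 5.5 + 4.7619 = 10.2619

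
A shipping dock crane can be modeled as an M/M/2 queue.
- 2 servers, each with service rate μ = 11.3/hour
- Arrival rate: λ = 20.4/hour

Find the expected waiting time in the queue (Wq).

Traffic intensity: ρ = λ/(cμ) = 20.4/(2×11.3) = 0.9027
Since ρ = 0.9027 < 1, system is stable.
Offered load a = λ/μ = cρ = 20.4/11.3 = 1.8053
P₀ = [ Σₙ₌₀^1 aⁿ/n! + a^2/(2!(1-ρ)) ]⁻¹
Σ = a^0/0! + a^1/1! = 1.0000 + 1.8053 = 2.8053
a^2/(2!(1-ρ)) = 3.25914/(2 × 0.0973451) = 16.7401
P₀ = 1/(2.8053 + 16.7401) = 0.05116
Lq = P₀·a^2·ρ / (2!(1-ρ)²) = 0.05116 × 3.2591 × 0.9027 / (2 × 0.009476) = 7.9418
Wq = Lq/λ = 7.9418/20.4 = 0.3893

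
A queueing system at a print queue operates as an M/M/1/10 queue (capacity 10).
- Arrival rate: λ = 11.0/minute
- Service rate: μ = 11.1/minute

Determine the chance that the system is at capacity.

ρ = λ/μ = 11.0/11.1 = 0.99099
P₀ = (1-ρ)/(1-ρ^(K+1)) = (1-0.99099)/(1-0.99099^11) = 0.009010/0.09476 = 0.09508
P_K = P₀×ρ^K = 0.095079 × 0.99099^10 = 0.095079 × 0.91347 = 0.08685
Blocking probability = 8.69%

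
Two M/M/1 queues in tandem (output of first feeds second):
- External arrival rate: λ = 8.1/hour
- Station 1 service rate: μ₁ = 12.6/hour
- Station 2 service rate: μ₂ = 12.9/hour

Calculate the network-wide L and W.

By Jackson's theorem, each station behaves as independent M/M/1.
Station 1: ρ₁ = 8.1/12.6 = 0.6429, L₁ = ρ₁/(1-ρ₁) = λ/(μ₁-λ) = 8.1/4.50 = 1.8000
Station 2: ρ₂ = 8.1/12.9 = 0.6279, L₂ = ρ₂/(1-ρ₂) = λ/(μ₂-λ) = 8.1/4.80 = 1.6875
Total: L = L₁ + L₂ = 1.8000 + 1.6875 = 3.4875
W = L/λ = 3.4875/8.1 = 0.4306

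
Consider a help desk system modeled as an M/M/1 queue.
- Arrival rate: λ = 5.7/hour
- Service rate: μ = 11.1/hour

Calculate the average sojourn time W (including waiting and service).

First, compute utilization: ρ = λ/μ = 5.7/11.1 = 0.5135
For M/M/1: W = 1/(μ-λ)
W = 1/(11.1-5.7) = 1/5.40
W = 0.1852 hours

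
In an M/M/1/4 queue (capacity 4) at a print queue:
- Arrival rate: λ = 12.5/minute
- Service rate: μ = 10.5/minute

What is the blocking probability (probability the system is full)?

ρ = λ/μ = 12.5/10.5 = 1.1905
P₀ = (1-ρ)/(1-ρ^(K+1)) = (1-1.1905)/(1-1.1905^5) = -0.1905/-1.3914 = 0.1369
P_K = P₀×ρ^K = 0.1369 × 1.1905^4 = 0.1369 × 2.0087 = 0.2750
Blocking probability = 27.50%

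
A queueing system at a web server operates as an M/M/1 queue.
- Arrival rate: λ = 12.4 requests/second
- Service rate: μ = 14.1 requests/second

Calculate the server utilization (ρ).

Server utilization: ρ = λ/μ
ρ = 12.4/14.1 = 0.8794
The server is busy 87.94% of the time.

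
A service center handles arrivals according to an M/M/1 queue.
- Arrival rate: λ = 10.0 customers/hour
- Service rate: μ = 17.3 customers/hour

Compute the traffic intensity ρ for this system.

Server utilization: ρ = λ/μ
ρ = 10.0/17.3 = 0.5780
The server is busy 57.80% of the time.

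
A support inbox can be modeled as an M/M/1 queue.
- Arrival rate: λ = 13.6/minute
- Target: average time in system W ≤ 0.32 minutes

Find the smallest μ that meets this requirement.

For M/M/1: W = 1/(μ-λ)
Need W ≤ 0.32, so 1/(μ-λ) ≤ 0.32
μ - λ ≥ 1/0.32 = 3.1250
μ ≥ 13.6 + 3.1250 = 16.7250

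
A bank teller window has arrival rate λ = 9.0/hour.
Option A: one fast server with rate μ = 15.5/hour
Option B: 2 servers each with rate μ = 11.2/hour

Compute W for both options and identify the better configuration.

Option A: single server μ = 15.5 (M/M/1)
  ρ_A = 9.0/15.5 = 0.5806
  W_A = 1/(μ-λ) = 1/(15.5-9.0) = 1/6.50 = 0.1538

Option B: 2 servers μ = 11.2 (M/M/2)
  ρ_B = λ/(cμ) = 9.0/(2×11.2) = 0.4018
  Offered load a = λ/μ = cρ = 9.0/11.2 = 0.8036
  P₀ = [ Σₙ₌₀^1 aⁿ/n! + a^2/(2!(1-ρ)) ]⁻¹
  Σ = a^0/0! + a^1/1! = 1.0000 + 0.8036 = 1.8036
  a^2/(2!(1-ρ)) = 0.6457/(2 × 0.5982) = 0.5397
  P₀ = 1/(1.80357 + 0.539712) = 0.4268
  Lq = P₀·a^2·ρ / (2!(1-ρ)²) = 0.4268 × 0.6457 × 0.4018 / (2 × 0.3579) = 0.1547
  Wq_B = Lq/λ = 0.1547/9.0 = 0.01719
  W_B = Wq_B + 1/μ = 0.01719 + 0.08929 = 0.1065

Since W_B = 0.1065 < W_A = 0.1538, Option B (multiple servers) has the shorter time in system.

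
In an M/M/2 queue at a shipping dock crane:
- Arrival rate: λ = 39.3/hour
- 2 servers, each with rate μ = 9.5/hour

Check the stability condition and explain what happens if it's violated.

Stability requires ρ = λ/(cμ) < 1
ρ = 39.3/(2 × 9.5) = 39.3/19.00 = 2.0684
Since 2.0684 ≥ 1, the system is UNSTABLE.
Need c > λ/μ = 39.3/9.5 = 4.14.
Minimum servers needed: c = 5.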